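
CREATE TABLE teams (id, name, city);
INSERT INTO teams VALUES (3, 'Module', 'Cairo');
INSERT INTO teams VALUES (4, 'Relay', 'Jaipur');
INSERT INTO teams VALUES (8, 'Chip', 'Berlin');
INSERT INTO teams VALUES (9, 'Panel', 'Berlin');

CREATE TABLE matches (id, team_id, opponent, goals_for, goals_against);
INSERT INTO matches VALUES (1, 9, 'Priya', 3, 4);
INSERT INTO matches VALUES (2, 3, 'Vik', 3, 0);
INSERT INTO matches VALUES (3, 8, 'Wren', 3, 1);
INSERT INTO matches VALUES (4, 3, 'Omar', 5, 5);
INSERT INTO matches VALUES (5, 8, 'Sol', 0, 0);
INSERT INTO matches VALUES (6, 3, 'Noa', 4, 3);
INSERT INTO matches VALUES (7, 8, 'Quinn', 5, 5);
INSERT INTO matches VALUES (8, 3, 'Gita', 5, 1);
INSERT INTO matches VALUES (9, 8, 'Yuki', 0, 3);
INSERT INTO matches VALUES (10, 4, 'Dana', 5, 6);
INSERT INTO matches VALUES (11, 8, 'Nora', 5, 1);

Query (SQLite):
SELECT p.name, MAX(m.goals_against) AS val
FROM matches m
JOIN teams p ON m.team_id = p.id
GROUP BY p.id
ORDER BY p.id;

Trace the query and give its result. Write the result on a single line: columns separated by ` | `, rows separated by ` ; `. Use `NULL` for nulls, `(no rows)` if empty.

Join each matches row to its teams via team_id.
Group joined rows by teams.id; compute MAX(m.goals_against) per group.
  3: ids {2, 4, 6, 8} → MAX(m.goals_against)=5
  4: ids {10} → MAX(m.goals_against)=6
  8: ids {3, 5, 7, 9, 11} → MAX(m.goals_against)=5
  9: ids {1} → MAX(m.goals_against)=4

Module | 5 ; Relay | 6 ; Chip | 5 ; Panel | 4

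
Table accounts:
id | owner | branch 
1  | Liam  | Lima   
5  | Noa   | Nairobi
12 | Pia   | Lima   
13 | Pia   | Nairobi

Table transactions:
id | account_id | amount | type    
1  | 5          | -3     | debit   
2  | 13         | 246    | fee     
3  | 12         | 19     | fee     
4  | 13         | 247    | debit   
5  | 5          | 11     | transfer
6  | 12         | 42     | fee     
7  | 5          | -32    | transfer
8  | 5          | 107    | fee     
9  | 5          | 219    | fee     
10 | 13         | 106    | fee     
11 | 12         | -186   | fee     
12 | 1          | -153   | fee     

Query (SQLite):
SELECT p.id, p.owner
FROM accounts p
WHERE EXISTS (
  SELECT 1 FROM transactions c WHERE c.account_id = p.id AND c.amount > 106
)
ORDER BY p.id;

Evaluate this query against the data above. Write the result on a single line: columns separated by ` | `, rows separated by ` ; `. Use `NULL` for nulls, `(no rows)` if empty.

5 | Noa ; 13 | Pia

For each accounts row, check whether any transactions with matching account_id has amount > 106.
Keep rows where that is true.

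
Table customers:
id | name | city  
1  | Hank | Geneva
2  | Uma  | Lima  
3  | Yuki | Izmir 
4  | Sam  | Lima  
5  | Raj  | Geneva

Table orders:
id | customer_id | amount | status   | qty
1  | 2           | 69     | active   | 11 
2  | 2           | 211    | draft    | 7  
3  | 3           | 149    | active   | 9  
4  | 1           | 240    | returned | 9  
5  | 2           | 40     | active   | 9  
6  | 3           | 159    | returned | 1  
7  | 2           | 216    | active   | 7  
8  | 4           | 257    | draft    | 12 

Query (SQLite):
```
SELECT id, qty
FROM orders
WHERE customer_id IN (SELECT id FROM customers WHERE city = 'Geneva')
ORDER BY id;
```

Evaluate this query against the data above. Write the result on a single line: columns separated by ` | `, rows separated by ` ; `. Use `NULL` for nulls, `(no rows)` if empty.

Inner query: customers.id where city = 'Geneva'.
Outer: keep orders rows whose customer_id is in that set.
Inner query → {1, 5}

4 | 9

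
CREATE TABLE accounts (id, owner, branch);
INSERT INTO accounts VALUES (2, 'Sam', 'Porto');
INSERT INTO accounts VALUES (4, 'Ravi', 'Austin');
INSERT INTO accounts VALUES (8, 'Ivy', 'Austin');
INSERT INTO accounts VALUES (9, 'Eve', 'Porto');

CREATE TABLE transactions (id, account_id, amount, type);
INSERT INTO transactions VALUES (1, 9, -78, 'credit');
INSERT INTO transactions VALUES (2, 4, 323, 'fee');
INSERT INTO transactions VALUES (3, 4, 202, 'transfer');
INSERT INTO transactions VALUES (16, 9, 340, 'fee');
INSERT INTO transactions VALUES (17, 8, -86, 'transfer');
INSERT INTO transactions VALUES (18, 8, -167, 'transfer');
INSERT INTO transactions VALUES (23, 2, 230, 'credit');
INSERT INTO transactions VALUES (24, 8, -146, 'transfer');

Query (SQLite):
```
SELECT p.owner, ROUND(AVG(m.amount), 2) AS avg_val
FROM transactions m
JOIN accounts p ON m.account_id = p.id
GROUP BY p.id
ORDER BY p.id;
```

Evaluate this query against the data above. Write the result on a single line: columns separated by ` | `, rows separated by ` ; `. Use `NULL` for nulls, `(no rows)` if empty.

Sam | 230 ; Ravi | 262.5 ; Ivy | -133 ; Eve | 131

Join each transactions row to its accounts via account_id.
Group joined rows by accounts.id; compute ROUND(AVG(m.amount), 2) per group.
  2: ids {23} → ROUND(AVG(m.amount), 2)=230
  4: ids {2, 3} → ROUND(AVG(m.amount), 2)=262.5
  8: ids {17, 18, 24} → ROUND(AVG(m.amount), 2)=-133
  9: ids {1, 16} → ROUND(AVG(m.amount), 2)=131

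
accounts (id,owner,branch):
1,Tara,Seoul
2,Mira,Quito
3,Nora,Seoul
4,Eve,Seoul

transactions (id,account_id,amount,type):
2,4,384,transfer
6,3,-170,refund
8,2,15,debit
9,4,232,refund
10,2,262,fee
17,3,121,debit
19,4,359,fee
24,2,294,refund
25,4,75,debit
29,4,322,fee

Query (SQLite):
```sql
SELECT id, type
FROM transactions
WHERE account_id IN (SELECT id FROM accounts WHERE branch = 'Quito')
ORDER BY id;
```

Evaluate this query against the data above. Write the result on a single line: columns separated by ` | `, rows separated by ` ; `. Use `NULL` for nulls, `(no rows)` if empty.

8 | debit ; 10 | fee ; 24 | refund

Inner query: accounts.id where branch = 'Quito'.
Outer: keep transactions rows whose account_id is in that set.
Inner query → {2}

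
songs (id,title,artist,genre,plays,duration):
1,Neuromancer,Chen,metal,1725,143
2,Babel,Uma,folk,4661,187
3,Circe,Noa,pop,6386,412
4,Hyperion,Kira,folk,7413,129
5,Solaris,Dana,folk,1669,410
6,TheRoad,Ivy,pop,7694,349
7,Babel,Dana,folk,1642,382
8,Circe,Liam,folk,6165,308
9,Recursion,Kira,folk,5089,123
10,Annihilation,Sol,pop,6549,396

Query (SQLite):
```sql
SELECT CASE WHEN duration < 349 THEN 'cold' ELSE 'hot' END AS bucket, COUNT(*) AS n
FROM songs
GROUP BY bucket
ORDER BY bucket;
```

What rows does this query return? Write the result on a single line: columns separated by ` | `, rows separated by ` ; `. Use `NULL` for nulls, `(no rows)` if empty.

cold | 5 ; hot | 5

Bucket rows by duration < 349 → 'cold' else 'hot'; count each bucket.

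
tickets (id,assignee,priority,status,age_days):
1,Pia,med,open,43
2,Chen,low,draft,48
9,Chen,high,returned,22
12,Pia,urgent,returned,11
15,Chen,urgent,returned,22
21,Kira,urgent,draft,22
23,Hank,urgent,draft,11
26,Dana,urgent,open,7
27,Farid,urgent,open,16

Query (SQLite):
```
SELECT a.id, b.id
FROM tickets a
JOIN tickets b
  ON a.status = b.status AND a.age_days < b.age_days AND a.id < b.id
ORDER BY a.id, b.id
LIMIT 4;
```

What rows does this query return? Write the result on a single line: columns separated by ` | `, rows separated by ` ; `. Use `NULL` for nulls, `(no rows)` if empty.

Pairs (a,b) with same status, a.age_days < b.age_days, a.id < b.id.
status groups: draft:{2,21,23} open:{1,26,27} returned:{9,12,15}
Ordered by (a.id, b.id); first 4.

12 | 15 ; 26 | 27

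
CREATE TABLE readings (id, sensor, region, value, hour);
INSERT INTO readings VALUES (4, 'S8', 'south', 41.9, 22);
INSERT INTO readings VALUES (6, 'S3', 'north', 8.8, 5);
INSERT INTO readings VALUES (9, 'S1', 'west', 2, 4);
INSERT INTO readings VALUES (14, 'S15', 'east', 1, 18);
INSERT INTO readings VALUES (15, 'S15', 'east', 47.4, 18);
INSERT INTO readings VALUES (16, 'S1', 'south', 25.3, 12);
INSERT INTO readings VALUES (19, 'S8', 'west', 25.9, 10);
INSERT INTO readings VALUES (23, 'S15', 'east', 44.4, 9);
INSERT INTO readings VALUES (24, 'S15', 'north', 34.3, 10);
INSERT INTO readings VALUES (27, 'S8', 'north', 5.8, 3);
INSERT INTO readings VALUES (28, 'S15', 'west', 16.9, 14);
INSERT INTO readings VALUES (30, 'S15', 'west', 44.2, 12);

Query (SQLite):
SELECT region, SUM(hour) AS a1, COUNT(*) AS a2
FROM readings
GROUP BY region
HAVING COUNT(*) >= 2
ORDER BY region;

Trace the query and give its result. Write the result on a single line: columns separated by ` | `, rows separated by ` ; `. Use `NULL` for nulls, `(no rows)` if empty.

Group readings by region.
Per group compute: SUM(hour), COUNT(*).
HAVING: drop groups with fewer than 2 rows.
  east: ids {14, 15, 23} → SUM(hour)=45, COUNT(*)=3
  north: ids {6, 24, 27} → SUM(hour)=18, COUNT(*)=3
  south: ids {4, 16} → SUM(hour)=34, COUNT(*)=2
  west: ids {9, 19, 28, 30} → SUM(hour)=40, COUNT(*)=4

east | 45 | 3 ; north | 18 | 3 ; south | 34 | 2 ; west | 40 | 4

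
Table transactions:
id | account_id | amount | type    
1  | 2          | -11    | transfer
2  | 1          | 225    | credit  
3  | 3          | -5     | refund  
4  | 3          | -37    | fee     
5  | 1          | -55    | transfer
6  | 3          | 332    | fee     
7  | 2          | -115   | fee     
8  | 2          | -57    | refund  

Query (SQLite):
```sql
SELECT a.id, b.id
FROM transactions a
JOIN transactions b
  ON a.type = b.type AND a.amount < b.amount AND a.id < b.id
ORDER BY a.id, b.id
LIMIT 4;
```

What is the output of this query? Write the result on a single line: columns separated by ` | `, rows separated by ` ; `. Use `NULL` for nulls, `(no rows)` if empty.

4 | 6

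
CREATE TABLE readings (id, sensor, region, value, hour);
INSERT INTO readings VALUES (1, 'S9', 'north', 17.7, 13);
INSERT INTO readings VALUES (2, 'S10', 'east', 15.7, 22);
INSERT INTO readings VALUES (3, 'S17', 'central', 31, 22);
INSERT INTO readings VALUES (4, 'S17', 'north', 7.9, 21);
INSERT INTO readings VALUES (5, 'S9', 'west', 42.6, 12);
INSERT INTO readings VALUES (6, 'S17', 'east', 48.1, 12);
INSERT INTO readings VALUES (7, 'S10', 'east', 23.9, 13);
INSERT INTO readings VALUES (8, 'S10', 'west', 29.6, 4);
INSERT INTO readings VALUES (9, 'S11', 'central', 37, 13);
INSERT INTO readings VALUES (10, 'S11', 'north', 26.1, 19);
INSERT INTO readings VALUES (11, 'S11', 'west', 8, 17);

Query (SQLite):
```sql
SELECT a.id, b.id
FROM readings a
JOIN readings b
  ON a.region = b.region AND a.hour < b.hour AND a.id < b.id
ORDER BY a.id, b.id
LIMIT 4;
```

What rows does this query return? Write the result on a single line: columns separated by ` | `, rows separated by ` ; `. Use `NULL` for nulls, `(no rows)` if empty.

1 | 4 ; 1 | 10 ; 5 | 11 ; 6 | 7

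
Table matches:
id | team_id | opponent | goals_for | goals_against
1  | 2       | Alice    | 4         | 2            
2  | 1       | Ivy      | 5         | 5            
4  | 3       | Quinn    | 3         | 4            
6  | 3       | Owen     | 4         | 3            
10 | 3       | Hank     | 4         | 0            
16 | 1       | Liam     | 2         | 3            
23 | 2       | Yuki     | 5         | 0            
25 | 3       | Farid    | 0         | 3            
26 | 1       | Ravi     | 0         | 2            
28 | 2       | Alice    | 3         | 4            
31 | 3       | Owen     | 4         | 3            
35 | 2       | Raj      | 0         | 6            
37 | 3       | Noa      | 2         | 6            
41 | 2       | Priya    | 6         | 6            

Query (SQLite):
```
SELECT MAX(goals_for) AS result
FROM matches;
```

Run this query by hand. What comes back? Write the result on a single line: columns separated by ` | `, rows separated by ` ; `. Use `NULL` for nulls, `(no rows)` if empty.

All goals_for values: [4, 5, 3, 4, 4, 2, 5, 0, 0, 3, 4, 0, 2, 6].
MAX of non-NULL values = 6.

6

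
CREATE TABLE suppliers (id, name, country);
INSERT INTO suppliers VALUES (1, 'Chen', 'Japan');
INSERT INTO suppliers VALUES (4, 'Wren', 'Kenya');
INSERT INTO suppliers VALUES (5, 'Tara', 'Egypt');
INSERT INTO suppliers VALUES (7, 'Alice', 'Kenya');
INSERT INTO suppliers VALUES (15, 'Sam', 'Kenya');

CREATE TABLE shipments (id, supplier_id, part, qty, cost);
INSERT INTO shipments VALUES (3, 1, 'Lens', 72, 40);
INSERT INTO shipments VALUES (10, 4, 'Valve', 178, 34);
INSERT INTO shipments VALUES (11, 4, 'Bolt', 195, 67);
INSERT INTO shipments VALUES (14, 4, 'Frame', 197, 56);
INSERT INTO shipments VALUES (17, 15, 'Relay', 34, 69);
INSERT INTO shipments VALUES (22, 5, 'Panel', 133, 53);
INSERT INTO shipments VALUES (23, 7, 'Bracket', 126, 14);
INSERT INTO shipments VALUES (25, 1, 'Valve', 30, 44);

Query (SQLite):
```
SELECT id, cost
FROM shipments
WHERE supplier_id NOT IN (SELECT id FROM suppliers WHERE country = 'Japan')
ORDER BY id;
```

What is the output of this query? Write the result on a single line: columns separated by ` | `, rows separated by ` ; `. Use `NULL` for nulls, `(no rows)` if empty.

Inner query: suppliers.id where country = 'Japan'.
Outer: keep shipments rows whose supplier_id is not in that set.
Inner query → {1}

10 | 34 ; 11 | 67 ; 14 | 56 ; 17 | 69 ; 22 | 53 ; 23 | 14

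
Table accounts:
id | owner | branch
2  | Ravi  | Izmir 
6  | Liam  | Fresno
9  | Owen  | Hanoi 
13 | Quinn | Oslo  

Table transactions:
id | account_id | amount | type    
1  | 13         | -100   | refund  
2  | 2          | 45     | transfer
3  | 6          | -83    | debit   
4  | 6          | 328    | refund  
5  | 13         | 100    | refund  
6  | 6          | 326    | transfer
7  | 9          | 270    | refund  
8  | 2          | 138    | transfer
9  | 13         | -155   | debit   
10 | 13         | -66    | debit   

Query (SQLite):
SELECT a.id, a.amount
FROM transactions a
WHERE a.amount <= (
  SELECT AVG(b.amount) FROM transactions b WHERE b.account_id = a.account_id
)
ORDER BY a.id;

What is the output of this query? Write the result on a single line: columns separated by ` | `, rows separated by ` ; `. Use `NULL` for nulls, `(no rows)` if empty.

For each transactions row a, compute AVG(amount) over rows sharing a.account_id.
Keep row a if a.amount <= that per-group AVG.
  account_id=2: AVG(amount) = 91.5
  account_id=6: AVG(amount) = 190.333333
  account_id=9: AVG(amount) = 270.0
  account_id=13: AVG(amount) = -55.25

1 | -100 ; 2 | 45 ; 3 | -83 ; 7 | 270 ; 9 | -155 ; 10 | -66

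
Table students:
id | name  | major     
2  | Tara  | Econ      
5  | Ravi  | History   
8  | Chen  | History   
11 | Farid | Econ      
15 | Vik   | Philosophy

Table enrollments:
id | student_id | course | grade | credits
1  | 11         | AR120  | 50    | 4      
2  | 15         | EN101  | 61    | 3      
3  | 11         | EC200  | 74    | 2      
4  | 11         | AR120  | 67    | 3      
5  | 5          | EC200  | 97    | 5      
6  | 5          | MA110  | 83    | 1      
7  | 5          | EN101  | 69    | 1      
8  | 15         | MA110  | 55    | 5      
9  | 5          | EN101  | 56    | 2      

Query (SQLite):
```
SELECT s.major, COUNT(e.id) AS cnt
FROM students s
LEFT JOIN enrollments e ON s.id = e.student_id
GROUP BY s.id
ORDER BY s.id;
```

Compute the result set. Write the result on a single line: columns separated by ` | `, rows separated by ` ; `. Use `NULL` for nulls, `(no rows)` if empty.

Econ | 0 ; History | 4 ; History | 0 ; Econ | 3 ; Philosophy | 2

LEFT JOIN keeps every students row; unmatched ones get NULL for enrollments columns.
Group by students.id and compute COUNT(e.id). COUNT(col) of an all-NULL group is 0.
  2: ids {—} → COUNT(e.id)=0
  5: ids {5, 6, 7, 9} → COUNT(e.id)=4
  8: ids {—} → COUNT(e.id)=0
  11: ids {1, 3, 4} → COUNT(e.id)=3
  15: ids {2, 8} → COUNT(e.id)=2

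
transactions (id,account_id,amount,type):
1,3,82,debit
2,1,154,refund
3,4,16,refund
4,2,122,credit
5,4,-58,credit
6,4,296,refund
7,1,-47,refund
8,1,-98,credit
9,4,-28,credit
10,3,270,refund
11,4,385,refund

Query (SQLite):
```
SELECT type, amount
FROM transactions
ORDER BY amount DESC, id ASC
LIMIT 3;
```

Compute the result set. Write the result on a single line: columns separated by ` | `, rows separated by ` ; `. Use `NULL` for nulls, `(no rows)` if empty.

refund | 385 ; refund | 296 ; refund | 270

Sort by amount desc, tiebreak id asc: (385, id=11), (296, id=6), (270, id=10), (154, id=2), (122, id=4), (82, id=1) …. Take first 3.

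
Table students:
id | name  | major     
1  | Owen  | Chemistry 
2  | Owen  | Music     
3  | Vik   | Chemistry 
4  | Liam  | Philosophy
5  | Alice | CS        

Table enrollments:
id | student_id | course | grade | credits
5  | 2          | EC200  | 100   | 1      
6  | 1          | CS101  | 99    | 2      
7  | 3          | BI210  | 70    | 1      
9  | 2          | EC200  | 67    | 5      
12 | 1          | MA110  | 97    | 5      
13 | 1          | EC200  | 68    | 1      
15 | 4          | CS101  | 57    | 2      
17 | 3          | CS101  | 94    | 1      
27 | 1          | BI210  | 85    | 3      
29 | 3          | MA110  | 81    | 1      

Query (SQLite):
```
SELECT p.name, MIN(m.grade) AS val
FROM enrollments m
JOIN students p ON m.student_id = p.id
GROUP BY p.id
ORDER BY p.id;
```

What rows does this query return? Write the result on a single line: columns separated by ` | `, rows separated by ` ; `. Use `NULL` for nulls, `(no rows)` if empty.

Owen | 68 ; Owen | 67 ; Vik | 70 ; Liam | 57

Join each enrollments row to its students via student_id.
Group joined rows by students.id; compute MIN(m.grade) per group.
  1: ids {6, 12, 13, 27} → MIN(m.grade)=68
  2: ids {5, 9} → MIN(m.grade)=67
  3: ids {7, 17, 29} → MIN(m.grade)=70
  4: ids {15} → MIN(m.grade)=57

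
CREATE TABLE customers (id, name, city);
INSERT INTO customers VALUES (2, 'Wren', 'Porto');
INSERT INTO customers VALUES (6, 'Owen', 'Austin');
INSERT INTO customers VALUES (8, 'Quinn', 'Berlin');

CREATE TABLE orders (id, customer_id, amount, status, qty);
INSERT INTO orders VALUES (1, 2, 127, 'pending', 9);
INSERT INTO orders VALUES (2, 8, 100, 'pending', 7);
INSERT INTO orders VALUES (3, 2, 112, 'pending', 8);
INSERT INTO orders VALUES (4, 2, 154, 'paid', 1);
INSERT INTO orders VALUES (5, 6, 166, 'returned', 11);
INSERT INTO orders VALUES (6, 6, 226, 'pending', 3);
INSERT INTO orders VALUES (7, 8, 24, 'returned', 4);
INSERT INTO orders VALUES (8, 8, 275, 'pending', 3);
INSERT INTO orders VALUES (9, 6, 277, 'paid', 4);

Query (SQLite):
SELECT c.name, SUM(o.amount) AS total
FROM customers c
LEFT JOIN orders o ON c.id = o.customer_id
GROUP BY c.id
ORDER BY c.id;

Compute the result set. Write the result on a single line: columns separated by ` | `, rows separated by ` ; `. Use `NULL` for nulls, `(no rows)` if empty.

Wren | 393 ; Owen | 669 ; Quinn | 399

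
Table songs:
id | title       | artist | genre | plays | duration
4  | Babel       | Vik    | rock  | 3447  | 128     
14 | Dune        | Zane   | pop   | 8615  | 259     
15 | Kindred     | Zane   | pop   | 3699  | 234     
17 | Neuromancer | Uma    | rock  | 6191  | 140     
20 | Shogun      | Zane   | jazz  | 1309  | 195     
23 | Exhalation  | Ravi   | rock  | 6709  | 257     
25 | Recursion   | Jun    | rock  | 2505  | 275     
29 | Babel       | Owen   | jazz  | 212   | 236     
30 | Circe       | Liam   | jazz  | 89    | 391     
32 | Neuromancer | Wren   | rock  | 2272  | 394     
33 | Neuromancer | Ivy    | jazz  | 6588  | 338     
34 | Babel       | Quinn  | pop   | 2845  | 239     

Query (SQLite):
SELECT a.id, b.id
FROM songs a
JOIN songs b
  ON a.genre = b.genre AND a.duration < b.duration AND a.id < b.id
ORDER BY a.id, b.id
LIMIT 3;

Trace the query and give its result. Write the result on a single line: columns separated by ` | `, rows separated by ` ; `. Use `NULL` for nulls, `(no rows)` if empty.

4 | 17 ; 4 | 23 ; 4 | 25

Pairs (a,b) with same genre, a.duration < b.duration, a.id < b.id.
genre groups: jazz:{20,29,30,33} pop:{14,15,34} rock:{4,17,23,25,32}
Ordered by (a.id, b.id); first 3.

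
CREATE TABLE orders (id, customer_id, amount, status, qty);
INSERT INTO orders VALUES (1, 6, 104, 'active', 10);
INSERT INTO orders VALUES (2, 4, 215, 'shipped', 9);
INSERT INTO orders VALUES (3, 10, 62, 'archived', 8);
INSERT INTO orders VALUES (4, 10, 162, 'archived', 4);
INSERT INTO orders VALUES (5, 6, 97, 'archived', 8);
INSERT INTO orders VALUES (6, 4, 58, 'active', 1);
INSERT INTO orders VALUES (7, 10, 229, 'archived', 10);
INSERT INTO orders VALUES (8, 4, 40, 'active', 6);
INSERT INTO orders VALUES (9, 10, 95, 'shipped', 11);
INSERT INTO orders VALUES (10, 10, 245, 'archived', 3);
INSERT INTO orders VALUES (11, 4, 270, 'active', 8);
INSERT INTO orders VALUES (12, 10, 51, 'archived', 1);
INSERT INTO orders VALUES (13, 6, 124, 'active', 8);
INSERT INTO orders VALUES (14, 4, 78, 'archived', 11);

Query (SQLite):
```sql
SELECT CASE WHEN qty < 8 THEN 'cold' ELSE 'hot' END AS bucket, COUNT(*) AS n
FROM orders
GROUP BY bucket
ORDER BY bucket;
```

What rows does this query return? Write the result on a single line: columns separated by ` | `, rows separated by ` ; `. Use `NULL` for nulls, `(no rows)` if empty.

cold | 5 ; hot | 9

Bucket rows by qty < 8 → 'cold' else 'hot'; count each bucket.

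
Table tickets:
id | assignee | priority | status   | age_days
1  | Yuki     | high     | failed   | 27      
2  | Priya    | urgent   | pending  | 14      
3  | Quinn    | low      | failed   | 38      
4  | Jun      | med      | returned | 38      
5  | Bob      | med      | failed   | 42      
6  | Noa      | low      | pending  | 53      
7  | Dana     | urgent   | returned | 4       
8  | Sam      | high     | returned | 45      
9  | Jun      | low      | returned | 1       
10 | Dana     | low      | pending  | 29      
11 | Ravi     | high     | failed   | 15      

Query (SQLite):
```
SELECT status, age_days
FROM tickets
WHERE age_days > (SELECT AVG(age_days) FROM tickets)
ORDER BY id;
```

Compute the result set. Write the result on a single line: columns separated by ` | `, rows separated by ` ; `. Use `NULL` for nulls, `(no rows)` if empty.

failed | 38 ; returned | 38 ; failed | 42 ; pending | 53 ; returned | 45 ; pending | 29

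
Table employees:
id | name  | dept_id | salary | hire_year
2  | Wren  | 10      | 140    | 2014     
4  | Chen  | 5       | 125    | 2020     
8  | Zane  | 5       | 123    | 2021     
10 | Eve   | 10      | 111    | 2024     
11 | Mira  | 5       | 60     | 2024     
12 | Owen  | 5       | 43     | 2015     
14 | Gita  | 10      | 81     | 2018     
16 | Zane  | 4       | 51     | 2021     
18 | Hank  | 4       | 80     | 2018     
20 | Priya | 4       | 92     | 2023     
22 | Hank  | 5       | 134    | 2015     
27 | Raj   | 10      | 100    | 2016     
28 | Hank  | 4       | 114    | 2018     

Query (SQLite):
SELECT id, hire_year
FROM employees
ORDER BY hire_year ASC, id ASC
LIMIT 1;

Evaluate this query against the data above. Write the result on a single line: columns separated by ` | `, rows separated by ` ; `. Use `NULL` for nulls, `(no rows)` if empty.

2 | 2014

Sort by hire_year asc, tiebreak id asc: (2014, id=2), (2015, id=12), (2015, id=22), (2016, id=27) …. Take first 1.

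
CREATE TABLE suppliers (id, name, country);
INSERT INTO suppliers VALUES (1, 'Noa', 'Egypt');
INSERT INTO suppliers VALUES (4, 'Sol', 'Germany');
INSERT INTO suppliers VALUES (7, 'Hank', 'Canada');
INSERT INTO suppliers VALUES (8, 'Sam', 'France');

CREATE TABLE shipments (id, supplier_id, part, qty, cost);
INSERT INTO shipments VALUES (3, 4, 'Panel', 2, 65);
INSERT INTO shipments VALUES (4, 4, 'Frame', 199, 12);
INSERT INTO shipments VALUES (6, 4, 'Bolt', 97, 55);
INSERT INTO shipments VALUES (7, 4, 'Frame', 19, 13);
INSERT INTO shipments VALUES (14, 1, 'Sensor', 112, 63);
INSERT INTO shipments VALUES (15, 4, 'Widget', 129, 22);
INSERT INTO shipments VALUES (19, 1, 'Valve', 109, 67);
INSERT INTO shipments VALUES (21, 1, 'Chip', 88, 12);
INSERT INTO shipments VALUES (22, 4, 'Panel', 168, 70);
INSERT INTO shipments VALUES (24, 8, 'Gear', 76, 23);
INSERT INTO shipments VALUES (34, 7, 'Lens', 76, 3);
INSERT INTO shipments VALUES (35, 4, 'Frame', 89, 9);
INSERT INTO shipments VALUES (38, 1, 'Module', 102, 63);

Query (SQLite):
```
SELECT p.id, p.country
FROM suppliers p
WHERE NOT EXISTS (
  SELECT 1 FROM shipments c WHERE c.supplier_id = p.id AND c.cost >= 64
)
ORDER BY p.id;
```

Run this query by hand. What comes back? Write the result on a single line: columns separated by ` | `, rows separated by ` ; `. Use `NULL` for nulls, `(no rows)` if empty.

7 | Canada ; 8 | France

For each suppliers row, check whether any shipments with matching supplier_id has cost >= 64.
Keep rows where that is false.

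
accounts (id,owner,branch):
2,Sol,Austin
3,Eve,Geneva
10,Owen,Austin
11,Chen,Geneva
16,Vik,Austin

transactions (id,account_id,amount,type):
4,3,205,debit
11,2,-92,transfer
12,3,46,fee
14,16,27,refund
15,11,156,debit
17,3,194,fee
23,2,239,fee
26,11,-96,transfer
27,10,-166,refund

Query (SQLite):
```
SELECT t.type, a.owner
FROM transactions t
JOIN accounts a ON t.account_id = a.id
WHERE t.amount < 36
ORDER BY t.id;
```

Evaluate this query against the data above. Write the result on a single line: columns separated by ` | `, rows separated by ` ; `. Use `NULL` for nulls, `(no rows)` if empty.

transfer | Sol ; refund | Vik ; transfer | Chen ; refund | Owen

Each transactions row matches the accounts row where account_id = accounts.id.
Then keep rows with t.amount < 36.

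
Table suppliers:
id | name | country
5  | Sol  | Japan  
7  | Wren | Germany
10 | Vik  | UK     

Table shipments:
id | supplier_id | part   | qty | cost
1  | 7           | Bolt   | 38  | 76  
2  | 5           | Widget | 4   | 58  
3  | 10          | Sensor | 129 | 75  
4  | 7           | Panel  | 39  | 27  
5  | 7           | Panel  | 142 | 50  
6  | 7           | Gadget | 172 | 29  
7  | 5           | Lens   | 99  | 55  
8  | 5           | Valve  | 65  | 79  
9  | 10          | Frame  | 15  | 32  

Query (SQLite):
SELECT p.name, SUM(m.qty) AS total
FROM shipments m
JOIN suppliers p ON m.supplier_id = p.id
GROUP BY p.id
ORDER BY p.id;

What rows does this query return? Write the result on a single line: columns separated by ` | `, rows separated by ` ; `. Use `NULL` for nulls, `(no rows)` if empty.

Sol | 168 ; Wren | 391 ; Vik | 144

Join each shipments row to its suppliers via supplier_id.
Group joined rows by suppliers.id; compute SUM(m.qty) per group.
  5: ids {2, 7, 8} → SUM(m.qty)=168
  7: ids {1, 4, 5, 6} → SUM(m.qty)=391
  10: ids {3, 9} → SUM(m.qty)=144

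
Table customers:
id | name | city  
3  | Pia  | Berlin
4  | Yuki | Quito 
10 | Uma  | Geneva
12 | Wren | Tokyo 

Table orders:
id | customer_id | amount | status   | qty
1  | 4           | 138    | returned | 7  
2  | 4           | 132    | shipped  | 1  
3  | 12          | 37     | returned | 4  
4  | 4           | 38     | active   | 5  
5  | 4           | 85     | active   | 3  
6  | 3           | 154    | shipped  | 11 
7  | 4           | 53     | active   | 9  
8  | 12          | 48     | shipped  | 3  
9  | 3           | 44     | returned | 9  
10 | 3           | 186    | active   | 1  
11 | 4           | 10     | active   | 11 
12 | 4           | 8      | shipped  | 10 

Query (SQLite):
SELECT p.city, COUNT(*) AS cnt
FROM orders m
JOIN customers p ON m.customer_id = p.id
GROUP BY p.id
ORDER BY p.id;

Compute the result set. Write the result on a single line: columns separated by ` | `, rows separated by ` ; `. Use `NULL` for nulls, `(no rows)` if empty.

Berlin | 3 ; Quito | 7 ; Tokyo | 2

Join each orders row to its customers via customer_id.
Group joined rows by customers.id; compute COUNT(*) per group.
  3: ids {6, 9, 10} → COUNT(*)=3
  4: ids {1, 2, 4, 5, 7, 11, 12} → COUNT(*)=7
  12: ids {3, 8} → COUNT(*)=2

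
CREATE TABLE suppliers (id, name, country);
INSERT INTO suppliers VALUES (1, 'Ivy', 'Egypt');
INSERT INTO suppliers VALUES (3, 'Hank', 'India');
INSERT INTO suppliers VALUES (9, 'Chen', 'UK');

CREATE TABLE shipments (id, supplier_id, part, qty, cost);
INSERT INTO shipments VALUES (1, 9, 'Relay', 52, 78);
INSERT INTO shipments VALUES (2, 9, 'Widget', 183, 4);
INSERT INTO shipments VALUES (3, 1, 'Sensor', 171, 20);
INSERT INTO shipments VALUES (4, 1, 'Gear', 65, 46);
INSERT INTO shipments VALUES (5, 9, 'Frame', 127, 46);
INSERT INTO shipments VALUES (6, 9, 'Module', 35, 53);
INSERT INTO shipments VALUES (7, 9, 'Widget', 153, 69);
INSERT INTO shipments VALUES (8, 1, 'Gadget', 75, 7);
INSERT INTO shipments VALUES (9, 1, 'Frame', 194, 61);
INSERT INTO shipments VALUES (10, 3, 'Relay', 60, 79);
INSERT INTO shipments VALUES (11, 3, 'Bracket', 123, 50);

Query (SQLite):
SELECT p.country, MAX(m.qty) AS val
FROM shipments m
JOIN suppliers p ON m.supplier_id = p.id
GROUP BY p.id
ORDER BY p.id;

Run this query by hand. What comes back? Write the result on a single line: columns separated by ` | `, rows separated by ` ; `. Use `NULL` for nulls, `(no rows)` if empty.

Join each shipments row to its suppliers via supplier_id.
Group joined rows by suppliers.id; compute MAX(m.qty) per group.
  1: ids {3, 4, 8, 9} → MAX(m.qty)=194
  3: ids {10, 11} → MAX(m.qty)=123
  9: ids {1, 2, 5, 6, 7} → MAX(m.qty)=183

Egypt | 194 ; India | 123 ; UK | 183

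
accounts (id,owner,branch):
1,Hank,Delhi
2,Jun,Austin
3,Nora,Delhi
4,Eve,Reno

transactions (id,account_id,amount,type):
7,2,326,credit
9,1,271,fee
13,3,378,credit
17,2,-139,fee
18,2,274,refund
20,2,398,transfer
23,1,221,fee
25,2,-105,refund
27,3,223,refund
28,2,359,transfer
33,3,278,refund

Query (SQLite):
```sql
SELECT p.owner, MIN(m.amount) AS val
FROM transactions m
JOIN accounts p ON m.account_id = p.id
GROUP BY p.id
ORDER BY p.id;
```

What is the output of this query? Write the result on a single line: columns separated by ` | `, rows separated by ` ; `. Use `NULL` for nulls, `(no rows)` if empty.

Hank | 221 ; Jun | -139 ; Nora | 223

Join each transactions row to its accounts via account_id.
Group joined rows by accounts.id; compute MIN(m.amount) per group.
  1: ids {9, 23} → MIN(m.amount)=221
  2: ids {7, 17, 18, 20, 25, 28} → MIN(m.amount)=-139
  3: ids {13, 27, 33} → MIN(m.amount)=223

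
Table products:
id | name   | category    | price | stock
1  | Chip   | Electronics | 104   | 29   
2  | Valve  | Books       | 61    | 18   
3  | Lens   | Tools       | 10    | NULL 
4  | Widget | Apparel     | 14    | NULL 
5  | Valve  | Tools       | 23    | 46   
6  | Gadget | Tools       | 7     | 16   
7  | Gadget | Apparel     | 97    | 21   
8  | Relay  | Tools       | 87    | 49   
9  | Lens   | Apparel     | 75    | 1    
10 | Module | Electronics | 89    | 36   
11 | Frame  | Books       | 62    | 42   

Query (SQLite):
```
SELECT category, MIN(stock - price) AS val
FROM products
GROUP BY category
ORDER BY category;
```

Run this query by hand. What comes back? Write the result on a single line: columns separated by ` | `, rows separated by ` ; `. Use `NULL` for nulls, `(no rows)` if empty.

Apparel | -76 ; Books | -43 ; Electronics | -75 ; Tools | -38

For each row compute stock - price.
Group by category; take MIN of the expression per group.
  Apparel: ids {4, 7, 9} → MIN(stock - price)=-76
  Books: ids {2, 11} → MIN(stock - price)=-43
  Electronics: ids {1, 10} → MIN(stock - price)=-75
  Tools: ids {3, 5, 6, 8} → MIN(stock - price)=-38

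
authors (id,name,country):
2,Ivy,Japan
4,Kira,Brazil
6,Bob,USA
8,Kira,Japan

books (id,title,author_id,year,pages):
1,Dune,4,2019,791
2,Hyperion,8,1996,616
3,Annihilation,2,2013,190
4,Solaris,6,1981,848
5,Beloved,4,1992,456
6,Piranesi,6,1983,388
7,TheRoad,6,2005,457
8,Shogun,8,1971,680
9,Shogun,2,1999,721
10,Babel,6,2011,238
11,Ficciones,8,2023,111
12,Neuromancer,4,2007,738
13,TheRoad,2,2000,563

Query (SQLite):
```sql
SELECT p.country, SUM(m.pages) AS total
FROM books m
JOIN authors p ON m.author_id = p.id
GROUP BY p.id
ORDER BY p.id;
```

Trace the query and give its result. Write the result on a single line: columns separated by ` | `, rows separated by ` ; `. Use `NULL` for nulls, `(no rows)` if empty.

Join each books row to its authors via author_id.
Group joined rows by authors.id; compute SUM(m.pages) per group.
  2: ids {3, 9, 13} → SUM(m.pages)=1474
  4: ids {1, 5, 12} → SUM(m.pages)=1985
  6: ids {4, 6, 7, 10} → SUM(m.pages)=1931
  8: ids {2, 8, 11} → SUM(m.pages)=1407

Japan | 1474 ; Brazil | 1985 ; USA | 1931 ; Japan | 1407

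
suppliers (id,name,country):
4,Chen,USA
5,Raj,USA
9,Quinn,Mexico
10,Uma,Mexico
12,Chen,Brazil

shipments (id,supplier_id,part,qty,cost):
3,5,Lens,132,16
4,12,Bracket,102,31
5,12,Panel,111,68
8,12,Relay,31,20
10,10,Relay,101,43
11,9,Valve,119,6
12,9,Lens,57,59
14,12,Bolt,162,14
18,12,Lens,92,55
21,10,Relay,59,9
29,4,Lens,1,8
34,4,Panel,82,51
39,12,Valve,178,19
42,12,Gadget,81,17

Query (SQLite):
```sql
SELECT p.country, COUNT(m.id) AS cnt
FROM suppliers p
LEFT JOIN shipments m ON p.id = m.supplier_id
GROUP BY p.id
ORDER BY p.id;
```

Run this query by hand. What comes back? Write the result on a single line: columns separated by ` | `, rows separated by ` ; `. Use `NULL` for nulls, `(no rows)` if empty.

USA | 2 ; USA | 1 ; Mexico | 2 ; Mexico | 2 ; Brazil | 7

LEFT JOIN keeps every suppliers row; unmatched ones get NULL for shipments columns.
Group by suppliers.id and compute COUNT(m.id). COUNT(col) of an all-NULL group is 0.
  4: ids {29, 34} → COUNT(m.id)=2
  5: ids {3} → COUNT(m.id)=1
  9: ids {11, 12} → COUNT(m.id)=2
  10: ids {10, 21} → COUNT(m.id)=2
  12: ids {4, 5, 8, 14, 18, 39, 42} → COUNT(m.id)=7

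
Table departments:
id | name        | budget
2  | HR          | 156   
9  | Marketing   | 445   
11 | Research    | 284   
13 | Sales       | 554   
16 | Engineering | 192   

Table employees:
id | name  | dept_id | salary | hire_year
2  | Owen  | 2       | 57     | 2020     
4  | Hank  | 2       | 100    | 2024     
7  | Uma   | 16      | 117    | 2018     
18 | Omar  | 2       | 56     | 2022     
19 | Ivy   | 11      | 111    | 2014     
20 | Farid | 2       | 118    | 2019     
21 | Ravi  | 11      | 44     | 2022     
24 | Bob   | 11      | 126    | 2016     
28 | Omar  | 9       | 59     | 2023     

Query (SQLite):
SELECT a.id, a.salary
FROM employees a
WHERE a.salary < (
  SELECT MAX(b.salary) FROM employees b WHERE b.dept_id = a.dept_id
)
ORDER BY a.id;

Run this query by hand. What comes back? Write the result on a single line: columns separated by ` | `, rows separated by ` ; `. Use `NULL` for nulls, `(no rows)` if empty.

2 | 57 ; 4 | 100 ; 18 | 56 ; 19 | 111 ; 21 | 44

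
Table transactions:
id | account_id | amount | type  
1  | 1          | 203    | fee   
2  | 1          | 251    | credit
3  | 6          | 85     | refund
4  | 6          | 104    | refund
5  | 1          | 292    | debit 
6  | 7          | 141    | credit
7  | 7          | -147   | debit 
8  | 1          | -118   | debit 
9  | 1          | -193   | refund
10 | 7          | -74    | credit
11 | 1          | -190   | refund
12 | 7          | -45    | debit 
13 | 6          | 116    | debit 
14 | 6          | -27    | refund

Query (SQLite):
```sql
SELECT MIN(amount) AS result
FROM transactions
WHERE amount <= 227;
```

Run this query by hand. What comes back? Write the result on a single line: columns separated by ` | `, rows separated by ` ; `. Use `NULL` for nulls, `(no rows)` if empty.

-193

Rows where amount <= 227 → amount values: [203, 85, 104, 141, -147, -118, -193, -74, -190, -45, 116, -27].
MIN of non-NULL values = -193.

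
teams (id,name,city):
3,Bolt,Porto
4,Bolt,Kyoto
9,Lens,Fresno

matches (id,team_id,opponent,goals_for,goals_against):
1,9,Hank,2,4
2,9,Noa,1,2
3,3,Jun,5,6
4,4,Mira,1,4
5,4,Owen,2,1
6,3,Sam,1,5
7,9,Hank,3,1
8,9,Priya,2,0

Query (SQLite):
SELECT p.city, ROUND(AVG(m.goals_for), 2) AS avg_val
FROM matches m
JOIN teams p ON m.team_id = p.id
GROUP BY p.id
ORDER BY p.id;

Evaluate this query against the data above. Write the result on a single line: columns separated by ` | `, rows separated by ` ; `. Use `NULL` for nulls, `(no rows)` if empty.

Join each matches row to its teams via team_id.
Group joined rows by teams.id; compute ROUND(AVG(m.goals_for), 2) per group.
  3: ids {3, 6} → ROUND(AVG(m.goals_for), 2)=3
  4: ids {4, 5} → ROUND(AVG(m.goals_for), 2)=1.5
  9: ids {1, 2, 7, 8} → ROUND(AVG(m.goals_for), 2)=2

Porto | 3 ; Kyoto | 1.5 ; Fresno | 2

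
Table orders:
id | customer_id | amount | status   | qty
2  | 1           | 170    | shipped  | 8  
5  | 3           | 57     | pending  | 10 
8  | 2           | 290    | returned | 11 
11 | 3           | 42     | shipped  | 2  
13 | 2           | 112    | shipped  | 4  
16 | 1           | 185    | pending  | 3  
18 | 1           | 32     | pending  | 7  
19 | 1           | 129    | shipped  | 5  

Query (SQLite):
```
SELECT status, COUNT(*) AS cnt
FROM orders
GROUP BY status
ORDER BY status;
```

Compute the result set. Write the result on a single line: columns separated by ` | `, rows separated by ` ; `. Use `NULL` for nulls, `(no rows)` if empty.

pending | 3 ; returned | 1 ; shipped | 4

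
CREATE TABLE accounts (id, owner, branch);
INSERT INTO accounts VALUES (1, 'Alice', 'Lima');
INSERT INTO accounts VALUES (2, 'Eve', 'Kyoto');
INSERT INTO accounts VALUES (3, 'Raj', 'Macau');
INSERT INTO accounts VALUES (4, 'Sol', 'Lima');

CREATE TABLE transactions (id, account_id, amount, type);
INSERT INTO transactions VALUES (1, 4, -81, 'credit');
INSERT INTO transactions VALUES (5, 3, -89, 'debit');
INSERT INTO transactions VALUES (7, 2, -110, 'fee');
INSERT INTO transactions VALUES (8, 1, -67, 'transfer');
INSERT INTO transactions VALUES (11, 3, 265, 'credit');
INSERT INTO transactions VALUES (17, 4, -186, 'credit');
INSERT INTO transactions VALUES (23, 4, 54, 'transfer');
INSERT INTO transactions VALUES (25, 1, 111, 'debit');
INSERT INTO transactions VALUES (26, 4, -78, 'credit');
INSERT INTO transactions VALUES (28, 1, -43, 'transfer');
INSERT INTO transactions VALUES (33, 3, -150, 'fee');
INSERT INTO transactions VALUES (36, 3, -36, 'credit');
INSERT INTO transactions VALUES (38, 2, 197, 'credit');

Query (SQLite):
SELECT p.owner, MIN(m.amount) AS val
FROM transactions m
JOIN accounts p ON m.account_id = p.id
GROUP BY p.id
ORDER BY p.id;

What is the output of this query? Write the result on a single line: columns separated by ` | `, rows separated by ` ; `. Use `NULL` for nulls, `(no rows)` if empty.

Join each transactions row to its accounts via account_id.
Group joined rows by accounts.id; compute MIN(m.amount) per group.
  1: ids {8, 25, 28} → MIN(m.amount)=-67
  2: ids {7, 38} → MIN(m.amount)=-110
  3: ids {5, 11, 33, 36} → MIN(m.amount)=-150
  4: ids {1, 17, 23, 26} → MIN(m.amount)=-186

Alice | -67 ; Eve | -110 ; Raj | -150 ; Sol | -186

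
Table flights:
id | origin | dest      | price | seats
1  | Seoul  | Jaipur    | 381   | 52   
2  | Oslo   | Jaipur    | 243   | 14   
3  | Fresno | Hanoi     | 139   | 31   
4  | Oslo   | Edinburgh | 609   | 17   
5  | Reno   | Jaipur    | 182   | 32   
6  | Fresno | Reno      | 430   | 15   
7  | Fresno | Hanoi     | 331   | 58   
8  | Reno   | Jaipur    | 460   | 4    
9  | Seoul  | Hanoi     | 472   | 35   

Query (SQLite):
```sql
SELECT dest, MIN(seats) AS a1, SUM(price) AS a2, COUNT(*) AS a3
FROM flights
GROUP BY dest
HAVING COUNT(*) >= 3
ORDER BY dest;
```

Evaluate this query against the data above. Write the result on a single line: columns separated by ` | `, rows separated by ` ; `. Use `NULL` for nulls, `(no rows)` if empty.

Hanoi | 31 | 942 | 3 ; Jaipur | 4 | 1266 | 4

Group flights by dest.
Per group compute: MIN(seats), SUM(price), COUNT(*).
HAVING: drop groups with fewer than 3 rows.
  Edinburgh: ids {4} → MIN(seats)=17, SUM(price)=609, COUNT(*)=1
  Hanoi: ids {3, 7, 9} → MIN(seats)=31, SUM(price)=942, COUNT(*)=3
  Jaipur: ids {1, 2, 5, 8} → MIN(seats)=4, SUM(price)=1266, COUNT(*)=4
  Reno: ids {6} → MIN(seats)=15, SUM(price)=430, COUNT(*)=1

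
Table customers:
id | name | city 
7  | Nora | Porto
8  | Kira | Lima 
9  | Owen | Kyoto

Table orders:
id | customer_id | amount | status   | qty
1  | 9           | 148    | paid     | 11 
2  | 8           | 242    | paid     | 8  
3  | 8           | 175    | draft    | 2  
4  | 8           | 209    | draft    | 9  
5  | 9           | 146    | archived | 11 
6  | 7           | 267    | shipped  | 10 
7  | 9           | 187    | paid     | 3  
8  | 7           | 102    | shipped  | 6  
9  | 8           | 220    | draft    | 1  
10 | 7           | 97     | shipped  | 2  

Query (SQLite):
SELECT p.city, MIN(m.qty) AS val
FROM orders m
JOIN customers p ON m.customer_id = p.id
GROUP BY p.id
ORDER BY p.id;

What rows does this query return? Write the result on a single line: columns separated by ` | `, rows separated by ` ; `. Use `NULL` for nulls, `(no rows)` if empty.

Porto | 2 ; Lima | 1 ; Kyoto | 3

Join each orders row to its customers via customer_id.
Group joined rows by customers.id; compute MIN(m.qty) per group.
  7: ids {6, 8, 10} → MIN(m.qty)=2
  8: ids {2, 3, 4, 9} → MIN(m.qty)=1
  9: ids {1, 5, 7} → MIN(m.qty)=3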